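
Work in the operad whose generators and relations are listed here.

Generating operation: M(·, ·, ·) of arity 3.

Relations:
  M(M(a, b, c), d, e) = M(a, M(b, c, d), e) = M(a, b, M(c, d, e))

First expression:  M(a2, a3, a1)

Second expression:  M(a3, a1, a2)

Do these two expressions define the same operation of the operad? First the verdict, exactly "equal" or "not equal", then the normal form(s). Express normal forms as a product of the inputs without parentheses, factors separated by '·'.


not equal; first: a2 · a3 · a1; second: a3 · a1 · a2


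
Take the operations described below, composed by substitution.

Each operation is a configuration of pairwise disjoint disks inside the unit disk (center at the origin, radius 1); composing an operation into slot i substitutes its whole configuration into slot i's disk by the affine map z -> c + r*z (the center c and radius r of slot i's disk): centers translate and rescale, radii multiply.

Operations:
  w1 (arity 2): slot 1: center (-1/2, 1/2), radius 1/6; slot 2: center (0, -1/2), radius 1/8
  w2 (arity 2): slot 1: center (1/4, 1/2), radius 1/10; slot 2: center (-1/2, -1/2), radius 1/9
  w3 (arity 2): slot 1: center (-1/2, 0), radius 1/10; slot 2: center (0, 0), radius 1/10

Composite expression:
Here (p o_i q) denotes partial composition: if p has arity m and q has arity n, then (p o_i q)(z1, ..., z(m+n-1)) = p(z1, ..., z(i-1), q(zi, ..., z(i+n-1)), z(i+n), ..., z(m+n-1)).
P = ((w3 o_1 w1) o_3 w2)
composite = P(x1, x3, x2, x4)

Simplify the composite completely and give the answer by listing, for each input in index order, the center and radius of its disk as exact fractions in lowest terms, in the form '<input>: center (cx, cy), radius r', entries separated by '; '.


x1: center (-11/20, 1/20), radius 1/60; x2: center (1/40, 1/20), radius 1/100; x3: center (-1/2, -1/20), radius 1/80; x4: center (-1/20, -1/20), radius 1/90

Only the slot chain above each x matters under w3; compose those maps.
x1 passes through 2 substitutions, ending at center (-11/20, 1/20), radius 1/60
x3 passes through 2 substitutions, ending at center (-1/2, -1/20), radius 1/80
x2 passes through 2 substitutions, ending at center (1/40, 1/20), radius 1/100
x4 passes through 2 substitutions, ending at center (-1/20, -1/20), radius 1/90


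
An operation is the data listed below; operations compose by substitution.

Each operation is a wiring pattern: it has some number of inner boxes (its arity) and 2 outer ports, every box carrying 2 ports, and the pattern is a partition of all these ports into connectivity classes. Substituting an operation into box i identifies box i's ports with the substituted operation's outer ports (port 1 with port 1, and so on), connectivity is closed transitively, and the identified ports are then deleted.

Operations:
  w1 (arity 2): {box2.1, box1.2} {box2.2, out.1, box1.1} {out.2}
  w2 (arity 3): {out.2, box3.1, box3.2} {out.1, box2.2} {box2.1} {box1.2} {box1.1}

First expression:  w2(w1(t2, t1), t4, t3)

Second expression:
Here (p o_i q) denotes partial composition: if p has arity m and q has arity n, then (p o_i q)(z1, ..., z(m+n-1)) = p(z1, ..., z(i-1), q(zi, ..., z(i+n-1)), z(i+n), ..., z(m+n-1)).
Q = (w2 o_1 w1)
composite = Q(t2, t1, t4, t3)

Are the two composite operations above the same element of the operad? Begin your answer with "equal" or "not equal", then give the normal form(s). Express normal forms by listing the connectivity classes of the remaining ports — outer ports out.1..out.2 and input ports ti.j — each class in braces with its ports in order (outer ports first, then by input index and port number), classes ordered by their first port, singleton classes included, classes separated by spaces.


The first composite normalizes to {out.1, t4.2} {out.2, t3.1, t3.2} {t1.1, t2.2} {t1.2, t2.1} {t4.1}
The second composite normalizes to {out.1, t4.2} {out.2, t3.1, t3.2} {t1.1, t2.2} {t1.2, t2.1} {t4.1}
The forms coincide; equal.

equal; the common form is {out.1, t4.2} {out.2, t3.1, t3.2} {t1.1, t2.2} {t1.2, t2.1} {t4.1}


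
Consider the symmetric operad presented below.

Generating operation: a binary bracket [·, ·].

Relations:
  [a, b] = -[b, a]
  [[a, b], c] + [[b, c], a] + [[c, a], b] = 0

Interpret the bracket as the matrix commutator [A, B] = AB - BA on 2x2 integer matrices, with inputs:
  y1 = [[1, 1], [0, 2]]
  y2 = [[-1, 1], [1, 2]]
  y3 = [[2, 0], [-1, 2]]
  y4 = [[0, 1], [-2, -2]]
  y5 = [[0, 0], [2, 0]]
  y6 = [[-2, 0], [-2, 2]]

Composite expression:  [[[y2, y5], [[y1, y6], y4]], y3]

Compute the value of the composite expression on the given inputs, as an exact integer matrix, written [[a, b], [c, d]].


[[48, 0], [144, -48]]

[y2, y5] = [[2, 0], [6, -2]]
[y1, y6] = [[-2, 4], [-2, 2]]
[[y1, y6], y4] = [[-6, -12], [-12, 6]]
[[y2, y5], [[y1, y6], y4]] = [[72, -48], [-24, -72]]
[[[y2, y5], [[y1, y6], y4]], y3] = [[48, 0], [144, -48]]


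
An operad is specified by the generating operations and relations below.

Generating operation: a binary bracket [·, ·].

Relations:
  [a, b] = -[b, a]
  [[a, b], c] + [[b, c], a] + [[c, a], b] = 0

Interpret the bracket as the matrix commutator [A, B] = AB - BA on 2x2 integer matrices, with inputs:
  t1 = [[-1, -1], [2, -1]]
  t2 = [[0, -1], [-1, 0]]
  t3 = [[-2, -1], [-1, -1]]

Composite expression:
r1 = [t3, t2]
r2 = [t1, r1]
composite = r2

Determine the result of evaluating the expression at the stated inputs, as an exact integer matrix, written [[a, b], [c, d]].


[t3, t2] = [[0, 1], [-1, 0]]
[t1, [t3, t2]] = [[-1, 0], [0, 1]]

[[-1, 0], [0, 1]]


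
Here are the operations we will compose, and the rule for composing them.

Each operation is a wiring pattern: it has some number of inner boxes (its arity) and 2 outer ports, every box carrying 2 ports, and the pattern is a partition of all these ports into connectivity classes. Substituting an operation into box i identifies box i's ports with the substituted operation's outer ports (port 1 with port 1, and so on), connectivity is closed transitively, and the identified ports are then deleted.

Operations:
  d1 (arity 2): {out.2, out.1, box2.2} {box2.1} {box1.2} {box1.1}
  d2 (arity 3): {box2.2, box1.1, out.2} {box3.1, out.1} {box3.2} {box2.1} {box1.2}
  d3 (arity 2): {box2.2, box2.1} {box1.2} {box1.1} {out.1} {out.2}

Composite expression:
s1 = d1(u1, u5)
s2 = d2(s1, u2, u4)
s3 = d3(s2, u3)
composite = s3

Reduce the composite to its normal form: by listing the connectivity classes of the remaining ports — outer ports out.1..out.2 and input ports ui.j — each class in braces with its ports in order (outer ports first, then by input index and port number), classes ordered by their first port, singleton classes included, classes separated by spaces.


{out.1} {out.2} {u1.1} {u1.2} {u2.1} {u2.2, u5.2} {u3.1, u3.2} {u4.1} {u4.2} {u5.1}

Connectivity passes through glued d3-boundaries; trace each wire chain.
d1 over (u1, u5) gives {out.1, out.2, u5.2} {u1.1} {u1.2} {u5.1}, out.j being that stage's outer ports
d2 over (u1, u5, u2, u4) gives {out.1, u4.1} {out.2, u2.2, u5.2} {u1.1} {u1.2} {u2.1} {u4.2} {u5.1}, out.j being that stage's outer ports
d3 over (u1, u5, u2, u4, u3) gives {out.1} {out.2} {u1.1} {u1.2} {u2.1} {u2.2, u5.2} {u3.1, u3.2} {u4.1} {u4.2} {u5.1}, out.j being that stage's outer ports


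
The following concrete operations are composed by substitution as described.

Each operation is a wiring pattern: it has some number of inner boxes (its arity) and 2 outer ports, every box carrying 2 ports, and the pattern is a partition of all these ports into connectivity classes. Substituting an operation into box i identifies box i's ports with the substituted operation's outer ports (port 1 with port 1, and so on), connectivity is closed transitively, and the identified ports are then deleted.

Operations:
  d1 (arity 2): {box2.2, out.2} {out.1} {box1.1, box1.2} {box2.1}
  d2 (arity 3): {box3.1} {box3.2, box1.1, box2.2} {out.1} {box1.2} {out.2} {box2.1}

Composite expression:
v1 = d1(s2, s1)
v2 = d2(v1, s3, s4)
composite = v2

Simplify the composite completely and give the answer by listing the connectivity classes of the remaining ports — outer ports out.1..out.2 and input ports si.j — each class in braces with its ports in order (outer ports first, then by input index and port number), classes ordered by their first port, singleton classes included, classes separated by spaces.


Treat the ports identified at d2 as solder joints: merge, then drop.
stage d1: inputs (s2, s1), connectivity {out.1} {out.2, s1.2} {s1.1} {s2.1, s2.2}, out.j its boundary
stage d2: inputs (s2, s1, s3, s4), connectivity {out.1} {out.2} {s1.1} {s1.2} {s2.1, s2.2} {s3.1} {s3.2, s4.2} {s4.1}, out.j its boundary

{out.1} {out.2} {s1.1} {s1.2} {s2.1, s2.2} {s3.1} {s3.2, s4.2} {s4.1}


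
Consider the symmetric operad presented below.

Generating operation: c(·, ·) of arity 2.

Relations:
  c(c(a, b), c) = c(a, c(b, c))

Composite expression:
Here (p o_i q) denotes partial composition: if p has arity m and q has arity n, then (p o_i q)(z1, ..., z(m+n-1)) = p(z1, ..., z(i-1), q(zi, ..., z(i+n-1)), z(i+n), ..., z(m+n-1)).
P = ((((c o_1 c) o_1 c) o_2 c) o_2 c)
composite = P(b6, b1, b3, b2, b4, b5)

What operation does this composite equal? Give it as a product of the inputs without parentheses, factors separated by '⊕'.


b6 ⊕ b1 ⊕ b3 ⊕ b2 ⊕ b4 ⊕ b5

Associativity of c dissolves the nesting; only the b-input order survives.
c(b1, b3) collapses to b1 ⊕ b3
c(c(b1, b3), b2) collapses to b1 ⊕ b3 ⊕ b2
c(b6, c(c(b1, b3), b2)) collapses to b6 ⊕ b1 ⊕ b3 ⊕ b2
c(c(b6, c(c(b1, b3), b2)), b4) collapses to b6 ⊕ b1 ⊕ b3 ⊕ b2 ⊕ b4
c(c(c(b6, c(c(b1, b3), b2)), b4), b5) collapses to b6 ⊕ b1 ⊕ b3 ⊕ b2 ⊕ b4 ⊕ b5


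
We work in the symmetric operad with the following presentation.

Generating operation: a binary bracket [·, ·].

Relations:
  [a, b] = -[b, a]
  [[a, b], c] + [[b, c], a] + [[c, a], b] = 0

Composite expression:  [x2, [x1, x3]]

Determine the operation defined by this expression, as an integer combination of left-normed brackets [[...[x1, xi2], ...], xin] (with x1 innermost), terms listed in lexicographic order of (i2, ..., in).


-[[x1, x3], x2]

In the tensor algebra, words opening x1 carry the x1-anchored form.
Composite bracket: [x2, [x1, x3]]
The bracket unfolds into 4 signed words via [a, b] = ab - ba (2^2 = 4).
Words beginning with x1 determine it all:
  x1x3x2 (sign -1) contributes -[[x1, x3], x2]


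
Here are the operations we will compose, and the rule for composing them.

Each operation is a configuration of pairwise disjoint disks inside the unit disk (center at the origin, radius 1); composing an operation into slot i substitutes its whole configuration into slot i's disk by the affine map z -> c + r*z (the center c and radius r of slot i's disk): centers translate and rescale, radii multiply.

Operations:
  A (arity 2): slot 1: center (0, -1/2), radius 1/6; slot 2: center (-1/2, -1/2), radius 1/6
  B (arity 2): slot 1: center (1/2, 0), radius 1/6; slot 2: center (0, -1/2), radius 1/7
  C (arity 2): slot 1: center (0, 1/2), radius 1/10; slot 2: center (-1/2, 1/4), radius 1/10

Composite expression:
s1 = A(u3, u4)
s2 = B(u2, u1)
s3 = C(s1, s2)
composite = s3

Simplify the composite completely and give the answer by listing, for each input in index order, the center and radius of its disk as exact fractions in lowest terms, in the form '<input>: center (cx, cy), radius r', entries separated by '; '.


u1: center (-1/2, 1/5), radius 1/70; u2: center (-9/20, 1/4), radius 1/60; u3: center (0, 9/20), radius 1/60; u4: center (-1/20, 9/20), radius 1/60


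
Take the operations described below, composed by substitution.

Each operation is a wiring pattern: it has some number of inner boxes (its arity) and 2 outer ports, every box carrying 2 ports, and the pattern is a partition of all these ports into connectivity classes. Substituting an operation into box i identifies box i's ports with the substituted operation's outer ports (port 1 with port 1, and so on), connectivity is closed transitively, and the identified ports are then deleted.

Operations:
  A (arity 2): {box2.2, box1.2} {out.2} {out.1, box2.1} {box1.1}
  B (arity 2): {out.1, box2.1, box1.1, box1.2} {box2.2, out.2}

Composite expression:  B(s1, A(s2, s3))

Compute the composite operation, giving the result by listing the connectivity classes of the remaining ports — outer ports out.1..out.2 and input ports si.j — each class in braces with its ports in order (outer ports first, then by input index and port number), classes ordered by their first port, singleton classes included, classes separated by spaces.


{out.1, s1.1, s1.2, s3.1} {out.2} {s2.1} {s2.2, s3.2}

Connectivity passes through glued B-boundaries; trace each wire chain.
the subtree at A composes to {out.1, s3.1} {out.2} {s2.1} {s2.2, s3.2} on (s2, s3); out.j = own outer ports
the subtree at B composes to {out.1, s1.1, s1.2, s3.1} {out.2} {s2.1} {s2.2, s3.2} on (s1, s2, s3); out.j = own outer ports


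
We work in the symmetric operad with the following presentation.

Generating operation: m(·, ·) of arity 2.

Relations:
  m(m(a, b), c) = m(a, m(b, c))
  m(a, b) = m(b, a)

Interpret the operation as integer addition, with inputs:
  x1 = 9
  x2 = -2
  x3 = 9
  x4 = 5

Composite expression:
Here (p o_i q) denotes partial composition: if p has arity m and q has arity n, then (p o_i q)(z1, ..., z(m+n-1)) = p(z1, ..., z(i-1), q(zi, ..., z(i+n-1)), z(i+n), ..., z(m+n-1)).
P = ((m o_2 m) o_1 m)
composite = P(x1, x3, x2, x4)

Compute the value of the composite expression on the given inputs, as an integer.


m(x1, x3) = 18
m(x2, x4) = 3
m(m(x1, x3), m(x2, x4)) = 21

21


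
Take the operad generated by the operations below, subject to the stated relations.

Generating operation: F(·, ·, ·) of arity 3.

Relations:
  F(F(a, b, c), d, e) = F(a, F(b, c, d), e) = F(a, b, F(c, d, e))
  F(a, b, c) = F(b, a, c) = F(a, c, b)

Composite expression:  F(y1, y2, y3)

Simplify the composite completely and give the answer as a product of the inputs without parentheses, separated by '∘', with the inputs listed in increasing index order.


y1 ∘ y2 ∘ y3

With F associative and commutative, the y-input set is all that matters.
F(y1, y2, y3) collapses to y1 ∘ y2 ∘ y3
rearranged into index order: y1 ∘ y2 ∘ y3


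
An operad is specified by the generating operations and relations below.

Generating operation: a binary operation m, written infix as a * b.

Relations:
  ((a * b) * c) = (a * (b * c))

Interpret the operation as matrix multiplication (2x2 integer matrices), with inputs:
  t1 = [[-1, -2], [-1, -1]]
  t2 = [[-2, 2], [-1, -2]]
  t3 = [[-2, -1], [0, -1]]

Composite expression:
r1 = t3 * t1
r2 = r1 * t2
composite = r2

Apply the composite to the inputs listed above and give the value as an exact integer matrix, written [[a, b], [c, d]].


(t3 * t1) = [[3, 5], [1, 1]]
((t3 * t1) * t2) = [[-11, -4], [-3, 0]]

[[-11, -4], [-3, 0]]


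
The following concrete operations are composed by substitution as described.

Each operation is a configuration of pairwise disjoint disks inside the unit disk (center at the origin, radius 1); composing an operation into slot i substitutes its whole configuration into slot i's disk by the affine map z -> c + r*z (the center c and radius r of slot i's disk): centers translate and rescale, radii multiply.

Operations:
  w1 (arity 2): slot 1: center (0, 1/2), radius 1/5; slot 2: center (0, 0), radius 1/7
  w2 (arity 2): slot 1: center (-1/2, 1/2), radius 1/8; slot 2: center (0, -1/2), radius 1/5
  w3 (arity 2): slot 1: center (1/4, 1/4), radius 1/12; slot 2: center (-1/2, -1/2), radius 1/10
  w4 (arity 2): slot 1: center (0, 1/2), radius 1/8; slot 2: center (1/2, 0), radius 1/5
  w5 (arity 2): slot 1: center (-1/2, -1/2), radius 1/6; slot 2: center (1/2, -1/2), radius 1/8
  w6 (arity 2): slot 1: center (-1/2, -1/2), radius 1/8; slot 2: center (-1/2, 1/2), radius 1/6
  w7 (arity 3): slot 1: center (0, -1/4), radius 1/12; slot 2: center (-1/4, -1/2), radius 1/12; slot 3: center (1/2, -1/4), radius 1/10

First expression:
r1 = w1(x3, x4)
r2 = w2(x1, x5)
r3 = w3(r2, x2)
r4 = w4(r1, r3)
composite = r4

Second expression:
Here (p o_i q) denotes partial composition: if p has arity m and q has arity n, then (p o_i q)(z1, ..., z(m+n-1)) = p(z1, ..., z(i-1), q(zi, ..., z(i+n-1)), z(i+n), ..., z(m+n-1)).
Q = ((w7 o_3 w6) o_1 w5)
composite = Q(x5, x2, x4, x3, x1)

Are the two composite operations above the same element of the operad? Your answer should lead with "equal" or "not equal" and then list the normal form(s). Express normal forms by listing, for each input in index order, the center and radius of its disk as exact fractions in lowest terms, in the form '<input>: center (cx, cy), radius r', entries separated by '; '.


not equal; first: x1: center (13/24, 7/120), radius 1/480; x2: center (2/5, -1/10), radius 1/50; x3: center (0, 9/16), radius 1/40; x4: center (0, 1/2), radius 1/56; x5: center (11/20, 1/24), radius 1/300; second: x1: center (9/20, -1/5), radius 1/60; x2: center (1/24, -7/24), radius 1/96; x3: center (9/20, -3/10), radius 1/80; x4: center (-1/4, -1/2), radius 1/12; x5: center (-1/24, -7/24), radius 1/72

The first composite normalizes to x1: center (13/24, 7/120), radius 1/480; x2: center (2/5, -1/10), radius 1/50; x3: center (0, 9/16), radius 1/40; x4: center (0, 1/2), radius 1/56; x5: center (11/20, 1/24), radius 1/300
The second composite normalizes to x1: center (9/20, -1/5), radius 1/60; x2: center (1/24, -7/24), radius 1/96; x3: center (9/20, -3/10), radius 1/80; x4: center (-1/4, -1/2), radius 1/12; x5: center (-1/24, -7/24), radius 1/72
No match — not equal.


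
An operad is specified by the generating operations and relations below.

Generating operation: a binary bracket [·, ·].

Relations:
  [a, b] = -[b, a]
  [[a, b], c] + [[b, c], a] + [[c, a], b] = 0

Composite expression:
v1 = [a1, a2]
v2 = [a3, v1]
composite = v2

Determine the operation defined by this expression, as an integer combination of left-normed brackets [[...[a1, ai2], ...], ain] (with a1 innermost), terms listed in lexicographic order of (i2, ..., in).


Left-normed coefficients sit on the a1-initial expansion words.
Composite bracket: [a3, [a1, a2]]
Each bracket splits as ab - ba, giving 4 signed words (2^2 = 4).
Collect the words opening with a1:
  sign of a1a2a3 is -1, so it contributes -[[a1, a2], a3]

-[[a1, a2], a3]


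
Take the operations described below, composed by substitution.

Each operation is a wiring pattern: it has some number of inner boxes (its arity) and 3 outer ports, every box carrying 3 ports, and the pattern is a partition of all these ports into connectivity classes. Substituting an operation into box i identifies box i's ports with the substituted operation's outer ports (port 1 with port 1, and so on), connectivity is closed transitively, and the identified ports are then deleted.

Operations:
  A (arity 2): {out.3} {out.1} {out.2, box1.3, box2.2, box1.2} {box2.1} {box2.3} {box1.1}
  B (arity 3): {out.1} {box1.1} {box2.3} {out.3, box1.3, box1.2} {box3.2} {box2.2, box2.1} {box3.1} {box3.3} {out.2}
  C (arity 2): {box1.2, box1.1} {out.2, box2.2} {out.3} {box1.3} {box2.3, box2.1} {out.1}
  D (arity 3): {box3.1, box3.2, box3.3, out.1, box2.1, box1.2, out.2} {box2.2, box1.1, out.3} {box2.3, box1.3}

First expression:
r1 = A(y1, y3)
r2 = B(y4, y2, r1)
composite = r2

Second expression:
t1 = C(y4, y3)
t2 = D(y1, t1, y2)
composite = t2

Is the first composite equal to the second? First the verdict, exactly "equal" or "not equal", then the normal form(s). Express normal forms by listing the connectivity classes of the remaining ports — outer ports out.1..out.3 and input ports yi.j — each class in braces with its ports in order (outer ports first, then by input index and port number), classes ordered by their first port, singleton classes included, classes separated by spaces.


not equal: they reduce to {out.1} {out.2} {out.3, y4.2, y4.3} {y1.1} {y1.2, y1.3, y3.2} {y2.1, y2.2} {y2.3} {y3.1} {y3.3} {y4.1} and {out.1, out.2, y1.2, y2.1, y2.2, y2.3} {out.3, y1.1, y3.2} {y1.3} {y3.1, y3.3} {y4.1, y4.2} {y4.3}

Reducing the first expression gives {out.1} {out.2} {out.3, y4.2, y4.3} {y1.1} {y1.2, y1.3, y3.2} {y2.1, y2.2} {y2.3} {y3.1} {y3.3} {y4.1}
Reducing the second expression gives {out.1, out.2, y1.2, y2.1, y2.2, y2.3} {out.3, y1.1, y3.2} {y1.3} {y3.1, y3.3} {y4.1, y4.2} {y4.3}
Distinct normal forms: not equal.


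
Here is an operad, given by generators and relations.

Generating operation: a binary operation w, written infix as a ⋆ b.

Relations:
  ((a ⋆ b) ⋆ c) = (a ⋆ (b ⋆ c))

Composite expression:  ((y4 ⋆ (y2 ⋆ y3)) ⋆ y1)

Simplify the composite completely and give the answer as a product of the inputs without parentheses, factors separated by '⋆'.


y4 ⋆ y2 ⋆ y3 ⋆ y1

All parenthesizations of w agree; list the y-inputs left to right.
(y2 ⋆ y3) collapses to y2 ⋆ y3
(y4 ⋆ (y2 ⋆ y3)) collapses to y4 ⋆ y2 ⋆ y3
((y4 ⋆ (y2 ⋆ y3)) ⋆ y1) collapses to y4 ⋆ y2 ⋆ y3 ⋆ y1


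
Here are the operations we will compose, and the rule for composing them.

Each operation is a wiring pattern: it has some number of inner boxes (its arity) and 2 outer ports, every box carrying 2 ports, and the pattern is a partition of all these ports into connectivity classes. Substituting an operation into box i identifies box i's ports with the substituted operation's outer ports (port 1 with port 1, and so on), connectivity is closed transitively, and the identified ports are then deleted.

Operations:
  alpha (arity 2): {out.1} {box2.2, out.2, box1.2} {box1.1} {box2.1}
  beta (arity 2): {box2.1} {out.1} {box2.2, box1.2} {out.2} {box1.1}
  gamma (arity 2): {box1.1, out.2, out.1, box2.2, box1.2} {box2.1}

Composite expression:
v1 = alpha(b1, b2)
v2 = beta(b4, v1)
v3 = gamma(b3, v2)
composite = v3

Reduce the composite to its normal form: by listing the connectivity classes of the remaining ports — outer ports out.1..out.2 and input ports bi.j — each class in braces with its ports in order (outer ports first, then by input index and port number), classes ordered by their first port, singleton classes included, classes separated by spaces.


{out.1, out.2, b3.1, b3.2} {b1.1} {b1.2, b2.2, b4.2} {b2.1} {b4.1}

Reachability decides: close wires over gamma-identified ports.
the subtree at alpha composes to {out.1} {out.2, b1.2, b2.2} {b1.1} {b2.1} on (b1, b2); out.j = own outer ports
the subtree at beta composes to {out.1} {out.2} {b1.1} {b1.2, b2.2, b4.2} {b2.1} {b4.1} on (b4, b1, b2); out.j = own outer ports
the subtree at gamma composes to {out.1, out.2, b3.1, b3.2} {b1.1} {b1.2, b2.2, b4.2} {b2.1} {b4.1} on (b3, b4, b1, b2); out.j = own outer ports


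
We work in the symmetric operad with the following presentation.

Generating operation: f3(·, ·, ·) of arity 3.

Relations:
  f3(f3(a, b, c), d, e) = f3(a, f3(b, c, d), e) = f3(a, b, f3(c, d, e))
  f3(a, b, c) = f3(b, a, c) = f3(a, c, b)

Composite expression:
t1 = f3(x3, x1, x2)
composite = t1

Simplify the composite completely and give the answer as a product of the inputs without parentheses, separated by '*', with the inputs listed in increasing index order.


x1 * x2 * x3

Key point: f3 commutes, so take the x-inputs in any fixed order.
f3(x3, x1, x2) spells out as x3 * x1 * x2
rearranged into index order: x1 * x2 * x3


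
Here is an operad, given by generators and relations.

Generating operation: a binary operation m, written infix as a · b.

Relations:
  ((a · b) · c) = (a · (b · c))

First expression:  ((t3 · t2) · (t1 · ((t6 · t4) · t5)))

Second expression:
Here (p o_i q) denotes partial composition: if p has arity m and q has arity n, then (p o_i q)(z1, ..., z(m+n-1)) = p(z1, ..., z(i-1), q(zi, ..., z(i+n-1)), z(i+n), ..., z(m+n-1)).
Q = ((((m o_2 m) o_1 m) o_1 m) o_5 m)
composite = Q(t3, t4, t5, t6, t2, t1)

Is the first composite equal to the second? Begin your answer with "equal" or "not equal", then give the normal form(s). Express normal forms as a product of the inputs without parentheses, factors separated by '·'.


Normal form of the first expression: t3 · t2 · t1 · t6 · t4 · t5
Normal form of the second expression: t3 · t4 · t5 · t6 · t2 · t1
The normal forms differ: not equal.

not equal — first t3 · t2 · t1 · t6 · t4 · t5, second t3 · t4 · t5 · t6 · t2 · t1


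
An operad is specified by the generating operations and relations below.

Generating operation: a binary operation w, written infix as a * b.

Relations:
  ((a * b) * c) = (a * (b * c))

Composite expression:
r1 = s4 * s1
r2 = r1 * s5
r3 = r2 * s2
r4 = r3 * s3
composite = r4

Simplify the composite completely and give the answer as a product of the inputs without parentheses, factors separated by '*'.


s4 * s1 * s5 * s2 * s3

Under associativity of w, the answer is the s's in reading order.
(s4 * s1) collapses to s4 * s1
((s4 * s1) * s5) collapses to s4 * s1 * s5
(((s4 * s1) * s5) * s2) collapses to s4 * s1 * s5 * s2
((((s4 * s1) * s5) * s2) * s3) collapses to s4 * s1 * s5 * s2 * s3


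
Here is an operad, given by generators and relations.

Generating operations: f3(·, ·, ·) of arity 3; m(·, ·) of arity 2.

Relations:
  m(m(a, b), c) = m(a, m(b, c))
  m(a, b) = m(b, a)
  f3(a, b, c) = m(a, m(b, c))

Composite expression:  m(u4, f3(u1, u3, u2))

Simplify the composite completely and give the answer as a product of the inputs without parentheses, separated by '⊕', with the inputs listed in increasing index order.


u1 ⊕ u2 ⊕ u3 ⊕ u4

With m associative and commutative, the u-input set is all that matters.
f3(u1, u3, u2) reduces to u1 ⊕ u3 ⊕ u2
m(u4, f3(u1, u3, u2)) reduces to u4 ⊕ u1 ⊕ u3 ⊕ u2
commutativity sorts the factors: u1 ⊕ u2 ⊕ u3 ⊕ u4


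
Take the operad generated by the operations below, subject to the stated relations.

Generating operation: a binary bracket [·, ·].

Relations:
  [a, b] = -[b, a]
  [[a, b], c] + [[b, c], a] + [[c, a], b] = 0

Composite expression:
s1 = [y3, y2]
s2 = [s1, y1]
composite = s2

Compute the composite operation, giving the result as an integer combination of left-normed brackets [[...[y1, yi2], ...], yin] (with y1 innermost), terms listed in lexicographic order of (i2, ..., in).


[[y1, y2], y3] - [[y1, y3], y2]

Antisymmetry and Jacobi reduce to y1-anchored left-normed brackets.
Composite bracket: [[y3, y2], y1]
The bracket unfolds into 4 signed words via [a, b] = ab - ba (2^2 = 4).
Only words starting with y1 matter:
  from y1y2y3, sign +1: term +[[y1, y2], y3]
  from y1y3y2, sign -1: term -[[y1, y3], y2]


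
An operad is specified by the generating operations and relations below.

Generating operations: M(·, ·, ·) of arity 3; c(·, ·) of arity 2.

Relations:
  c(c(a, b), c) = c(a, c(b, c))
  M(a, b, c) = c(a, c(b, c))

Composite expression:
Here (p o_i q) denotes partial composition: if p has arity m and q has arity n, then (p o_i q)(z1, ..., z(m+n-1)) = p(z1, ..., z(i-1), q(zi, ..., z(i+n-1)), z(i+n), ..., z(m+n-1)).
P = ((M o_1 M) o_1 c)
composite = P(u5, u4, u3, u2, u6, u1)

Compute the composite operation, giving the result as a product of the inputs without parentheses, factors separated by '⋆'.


Under associativity of M, the answer is the u's in reading order.
c(u5, u4) spells out as u5 ⋆ u4
M(c(u5, u4), u3, u2) spells out as u5 ⋆ u4 ⋆ u3 ⋆ u2
M(M(c(u5, u4), u3, u2), u6, u1) spells out as u5 ⋆ u4 ⋆ u3 ⋆ u2 ⋆ u6 ⋆ u1

u5 ⋆ u4 ⋆ u3 ⋆ u2 ⋆ u6 ⋆ u1


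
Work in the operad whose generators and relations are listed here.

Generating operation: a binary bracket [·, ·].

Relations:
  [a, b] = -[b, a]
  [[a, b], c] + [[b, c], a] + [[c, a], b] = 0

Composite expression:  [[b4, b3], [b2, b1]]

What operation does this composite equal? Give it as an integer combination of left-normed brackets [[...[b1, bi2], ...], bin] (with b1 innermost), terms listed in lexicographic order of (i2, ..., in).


Antisymmetry and Jacobi reduce to b1-anchored left-normed brackets.
Composite bracket: [[b4, b3], [b2, b1]]
Expanding via [a, b] = ab - ba: 8 signed words (2^3 = 8).
Keep just the words that open with b1:
  word b1b2b3b4 has sign -1, contributing -[[[b1, b2], b3], b4]
  word b1b2b4b3 has sign +1, contributing +[[[b1, b2], b4], b3]

-[[[b1, b2], b3], b4] + [[[b1, b2], b4], b3]


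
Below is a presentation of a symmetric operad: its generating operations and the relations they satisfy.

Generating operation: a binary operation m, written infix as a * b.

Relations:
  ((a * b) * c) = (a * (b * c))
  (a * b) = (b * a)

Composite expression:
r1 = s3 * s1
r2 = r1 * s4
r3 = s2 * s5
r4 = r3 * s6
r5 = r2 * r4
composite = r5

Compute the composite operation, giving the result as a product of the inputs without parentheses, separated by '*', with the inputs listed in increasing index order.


s1 * s2 * s3 * s4 * s5 * s6

Reordering under m is free, so list the s-inputs canonically.
(s3 * s1) reduces to s3 * s1
((s3 * s1) * s4) reduces to s3 * s1 * s4
(s2 * s5) reduces to s2 * s5
((s2 * s5) * s6) reduces to s2 * s5 * s6
(((s3 * s1) * s4) * ((s2 * s5) * s6)) reduces to s3 * s1 * s4 * s2 * s5 * s6
commutativity sorts the factors: s1 * s2 * s3 * s4 * s5 * s6


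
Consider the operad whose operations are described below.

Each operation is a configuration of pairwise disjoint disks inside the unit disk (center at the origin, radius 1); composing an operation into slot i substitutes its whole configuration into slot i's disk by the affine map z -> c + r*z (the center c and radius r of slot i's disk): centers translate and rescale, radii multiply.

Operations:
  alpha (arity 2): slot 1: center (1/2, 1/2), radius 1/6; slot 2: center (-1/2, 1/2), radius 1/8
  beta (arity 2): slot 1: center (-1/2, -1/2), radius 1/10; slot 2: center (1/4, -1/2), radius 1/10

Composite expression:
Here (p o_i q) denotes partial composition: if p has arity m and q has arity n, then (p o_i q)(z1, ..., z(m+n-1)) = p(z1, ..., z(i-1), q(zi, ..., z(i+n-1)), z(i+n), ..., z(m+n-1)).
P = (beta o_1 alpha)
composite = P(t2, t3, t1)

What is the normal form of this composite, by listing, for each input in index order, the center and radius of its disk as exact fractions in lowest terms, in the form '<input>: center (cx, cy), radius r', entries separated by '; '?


Below beta, radii multiply path by path; the t-disk centers shift.
input t2: applying the 2 nested substitutions gives center (-9/20, -9/20), radius 1/60
input t3: applying the 2 nested substitutions gives center (-11/20, -9/20), radius 1/80
input t1: applying the 1 nested substitution gives center (1/4, -1/2), radius 1/10

t1: center (1/4, -1/2), radius 1/10; t2: center (-9/20, -9/20), radius 1/60; t3: center (-11/20, -9/20), radius 1/80


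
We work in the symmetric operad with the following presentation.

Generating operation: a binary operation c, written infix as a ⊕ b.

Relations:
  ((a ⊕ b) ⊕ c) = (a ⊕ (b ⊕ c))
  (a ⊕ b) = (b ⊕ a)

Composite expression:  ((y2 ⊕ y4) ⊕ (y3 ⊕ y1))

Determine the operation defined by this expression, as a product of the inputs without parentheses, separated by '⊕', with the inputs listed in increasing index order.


y1 ⊕ y2 ⊕ y3 ⊕ y4

With c associative and commutative, the y-input set is all that matters.
(y2 ⊕ y4) reduces to y2 ⊕ y4
(y3 ⊕ y1) reduces to y3 ⊕ y1
((y2 ⊕ y4) ⊕ (y3 ⊕ y1)) reduces to y2 ⊕ y4 ⊕ y3 ⊕ y1
putting the inputs in ascending order: y1 ⊕ y2 ⊕ y3 ⊕ y4


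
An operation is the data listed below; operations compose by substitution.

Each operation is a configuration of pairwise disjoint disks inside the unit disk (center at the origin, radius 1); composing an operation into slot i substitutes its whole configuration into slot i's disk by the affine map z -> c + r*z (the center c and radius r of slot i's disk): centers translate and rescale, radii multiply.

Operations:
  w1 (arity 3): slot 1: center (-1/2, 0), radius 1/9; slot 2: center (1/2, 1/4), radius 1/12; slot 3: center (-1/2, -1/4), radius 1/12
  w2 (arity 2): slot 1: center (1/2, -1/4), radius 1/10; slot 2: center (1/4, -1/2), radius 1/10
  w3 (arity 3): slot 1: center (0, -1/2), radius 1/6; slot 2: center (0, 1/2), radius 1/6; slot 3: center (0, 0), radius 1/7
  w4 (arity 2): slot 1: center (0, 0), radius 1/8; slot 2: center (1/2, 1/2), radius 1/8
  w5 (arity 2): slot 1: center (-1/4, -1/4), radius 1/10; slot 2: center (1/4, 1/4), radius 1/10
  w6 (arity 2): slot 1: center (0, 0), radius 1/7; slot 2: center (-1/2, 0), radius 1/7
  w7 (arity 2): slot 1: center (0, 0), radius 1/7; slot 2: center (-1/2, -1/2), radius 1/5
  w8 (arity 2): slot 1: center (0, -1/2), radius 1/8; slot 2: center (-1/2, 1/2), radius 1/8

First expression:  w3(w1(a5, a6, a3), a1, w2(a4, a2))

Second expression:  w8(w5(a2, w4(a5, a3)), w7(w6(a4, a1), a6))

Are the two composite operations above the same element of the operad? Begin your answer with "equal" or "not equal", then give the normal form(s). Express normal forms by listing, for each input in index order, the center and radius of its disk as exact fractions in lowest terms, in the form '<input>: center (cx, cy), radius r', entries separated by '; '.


not equal; first: a1: center (0, 1/2), radius 1/6; a2: center (1/28, -1/14), radius 1/70; a3: center (-1/12, -13/24), radius 1/72; a4: center (1/14, -1/28), radius 1/70; a5: center (-1/12, -1/2), radius 1/54; a6: center (1/12, -11/24), radius 1/72; second: a1: center (-57/112, 1/2), radius 1/392; a2: center (-1/32, -17/32), radius 1/80; a3: center (3/80, -37/80), radius 1/640; a4: center (-1/2, 1/2), radius 1/392; a5: center (1/32, -15/32), radius 1/640; a6: center (-9/16, 7/16), radius 1/40

The first composite normalizes to a1: center (0, 1/2), radius 1/6; a2: center (1/28, -1/14), radius 1/70; a3: center (-1/12, -13/24), radius 1/72; a4: center (1/14, -1/28), radius 1/70; a5: center (-1/12, -1/2), radius 1/54; a6: center (1/12, -11/24), radius 1/72
The second composite normalizes to a1: center (-57/112, 1/2), radius 1/392; a2: center (-1/32, -17/32), radius 1/80; a3: center (3/80, -37/80), radius 1/640; a4: center (-1/2, 1/2), radius 1/392; a5: center (1/32, -15/32), radius 1/640; a6: center (-9/16, 7/16), radius 1/40
The forms do not match — not equal.


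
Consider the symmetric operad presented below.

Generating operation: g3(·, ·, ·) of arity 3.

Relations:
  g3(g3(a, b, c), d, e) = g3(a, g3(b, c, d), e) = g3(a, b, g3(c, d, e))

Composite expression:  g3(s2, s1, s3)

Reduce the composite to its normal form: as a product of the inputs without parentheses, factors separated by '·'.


s2 · s1 · s3

All parenthesizations of g3 agree; list the s-inputs left to right.
g3(s2, s1, s3) linearizes to s2 · s1 · s3


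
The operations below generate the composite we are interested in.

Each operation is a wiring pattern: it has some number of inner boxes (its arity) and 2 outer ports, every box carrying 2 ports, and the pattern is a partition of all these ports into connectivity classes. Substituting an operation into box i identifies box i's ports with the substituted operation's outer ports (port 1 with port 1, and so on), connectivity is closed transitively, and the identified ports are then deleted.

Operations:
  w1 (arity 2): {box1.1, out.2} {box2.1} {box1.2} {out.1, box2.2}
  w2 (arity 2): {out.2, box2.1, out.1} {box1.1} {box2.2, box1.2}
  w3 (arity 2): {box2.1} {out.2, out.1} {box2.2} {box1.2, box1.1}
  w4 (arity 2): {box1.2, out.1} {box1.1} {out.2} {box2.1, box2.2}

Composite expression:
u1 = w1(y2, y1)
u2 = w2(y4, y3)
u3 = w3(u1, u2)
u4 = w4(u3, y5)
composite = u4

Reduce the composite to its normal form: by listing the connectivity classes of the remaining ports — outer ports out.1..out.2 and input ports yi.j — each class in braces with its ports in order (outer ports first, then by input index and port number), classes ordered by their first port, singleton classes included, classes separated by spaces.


Substituting into w4 glues patterns; closure does the rest.
stage w1: inputs (y2, y1), connectivity {out.1, y1.2} {out.2, y2.1} {y1.1} {y2.2}, out.j its boundary
stage w2: inputs (y4, y3), connectivity {out.1, out.2, y3.1} {y3.2, y4.2} {y4.1}, out.j its boundary
stage w3: inputs (y2, y1, y4, y3), connectivity {out.1, out.2} {y1.1} {y1.2, y2.1} {y2.2} {y3.1} {y3.2, y4.2} {y4.1}, out.j its boundary
stage w4: inputs (y2, y1, y4, y3, y5), connectivity {out.1} {out.2} {y1.1} {y1.2, y2.1} {y2.2} {y3.1} {y3.2, y4.2} {y4.1} {y5.1, y5.2}, out.j its boundary

{out.1} {out.2} {y1.1} {y1.2, y2.1} {y2.2} {y3.1} {y3.2, y4.2} {y4.1} {y5.1, y5.2}


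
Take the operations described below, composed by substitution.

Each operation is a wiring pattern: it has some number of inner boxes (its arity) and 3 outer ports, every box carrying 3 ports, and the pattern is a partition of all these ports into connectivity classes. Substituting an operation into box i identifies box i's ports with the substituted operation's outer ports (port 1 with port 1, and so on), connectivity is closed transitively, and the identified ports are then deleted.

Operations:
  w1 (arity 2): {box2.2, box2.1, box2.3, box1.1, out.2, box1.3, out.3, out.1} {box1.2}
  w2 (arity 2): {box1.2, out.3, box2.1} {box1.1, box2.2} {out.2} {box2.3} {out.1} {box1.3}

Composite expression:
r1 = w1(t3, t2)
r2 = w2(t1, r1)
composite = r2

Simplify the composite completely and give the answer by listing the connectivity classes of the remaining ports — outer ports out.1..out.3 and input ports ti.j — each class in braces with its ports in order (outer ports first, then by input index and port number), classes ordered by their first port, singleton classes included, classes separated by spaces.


{out.1} {out.2} {out.3, t1.1, t1.2, t2.1, t2.2, t2.3, t3.1, t3.3} {t1.3} {t3.2}

After gluing at w2, chains via deleted ports link the t-ports.
through w1, on inputs (t3, t2): {out.1, out.2, out.3, t2.1, t2.2, t2.3, t3.1, t3.3} {t3.2} (out.j = stage outer ports)
through w2, on inputs (t1, t3, t2): {out.1} {out.2} {out.3, t1.1, t1.2, t2.1, t2.2, t2.3, t3.1, t3.3} {t1.3} {t3.2} (out.j = stage outer ports)


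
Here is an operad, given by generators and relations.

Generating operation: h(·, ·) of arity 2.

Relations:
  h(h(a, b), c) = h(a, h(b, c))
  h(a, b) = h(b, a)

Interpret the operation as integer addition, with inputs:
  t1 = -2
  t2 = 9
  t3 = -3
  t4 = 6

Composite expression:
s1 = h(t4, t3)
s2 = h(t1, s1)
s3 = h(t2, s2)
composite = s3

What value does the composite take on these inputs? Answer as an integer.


10

h(t4, t3) = 3
h(t1, h(t4, t3)) = 1
h(t2, h(t1, h(t4, t3))) = 10


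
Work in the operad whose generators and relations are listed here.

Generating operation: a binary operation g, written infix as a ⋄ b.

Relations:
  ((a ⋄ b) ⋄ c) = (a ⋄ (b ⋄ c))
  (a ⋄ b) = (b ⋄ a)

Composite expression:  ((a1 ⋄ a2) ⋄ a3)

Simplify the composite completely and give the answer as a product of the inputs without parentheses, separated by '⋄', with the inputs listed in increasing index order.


a1 ⋄ a2 ⋄ a3

Key point: g commutes, so take the a-inputs in any fixed order.
(a1 ⋄ a2) spells out as a1 ⋄ a2
((a1 ⋄ a2) ⋄ a3) spells out as a1 ⋄ a2 ⋄ a3
the factors in increasing index order: a1 ⋄ a2 ⋄ a3


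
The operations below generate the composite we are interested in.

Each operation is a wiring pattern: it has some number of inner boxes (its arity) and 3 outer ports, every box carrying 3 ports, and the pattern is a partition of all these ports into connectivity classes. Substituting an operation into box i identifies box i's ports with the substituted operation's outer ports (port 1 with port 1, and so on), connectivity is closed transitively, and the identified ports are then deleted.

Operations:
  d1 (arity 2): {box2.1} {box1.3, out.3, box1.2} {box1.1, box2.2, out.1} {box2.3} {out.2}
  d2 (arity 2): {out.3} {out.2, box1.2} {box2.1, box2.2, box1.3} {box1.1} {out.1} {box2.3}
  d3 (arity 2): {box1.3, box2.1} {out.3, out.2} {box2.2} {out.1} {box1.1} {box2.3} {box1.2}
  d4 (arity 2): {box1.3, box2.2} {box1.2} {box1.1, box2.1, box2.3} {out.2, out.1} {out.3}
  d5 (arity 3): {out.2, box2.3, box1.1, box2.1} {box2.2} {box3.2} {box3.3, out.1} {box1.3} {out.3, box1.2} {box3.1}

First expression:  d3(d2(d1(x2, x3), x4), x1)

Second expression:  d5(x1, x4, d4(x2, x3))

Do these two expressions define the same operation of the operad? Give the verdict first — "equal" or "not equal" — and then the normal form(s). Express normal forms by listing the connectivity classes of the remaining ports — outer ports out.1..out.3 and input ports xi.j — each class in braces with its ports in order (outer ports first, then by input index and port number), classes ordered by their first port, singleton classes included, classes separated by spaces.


not equal; first: {out.1} {out.2, out.3} {x1.1} {x1.2} {x1.3} {x2.1, x3.2} {x2.2, x2.3, x4.1, x4.2} {x3.1} {x3.3} {x4.3}; second: {out.1} {out.2, x1.1, x4.1, x4.3} {out.3, x1.2} {x1.3} {x2.1, x3.1, x3.3} {x2.2} {x2.3, x3.2} {x4.2}

The first composite normalizes to {out.1} {out.2, out.3} {x1.1} {x1.2} {x1.3} {x2.1, x3.2} {x2.2, x2.3, x4.1, x4.2} {x3.1} {x3.3} {x4.3}
The second composite normalizes to {out.1} {out.2, x1.1, x4.1, x4.3} {out.3, x1.2} {x1.3} {x2.1, x3.1, x3.3} {x2.2} {x2.3, x3.2} {x4.2}
The normal forms differ: not equal.
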